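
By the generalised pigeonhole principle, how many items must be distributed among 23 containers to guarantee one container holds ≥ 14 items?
n = (14 − 1)·23 + 1 = 300

By the generalised pigeonhole principle, to guarantee some box contains ≥ r objects we need more than (r − 1) · k objects total. Threshold: n = (r − 1) · k + 1. With r = 14 and k = 23: n = 13 · 23 + 1 = 299 + 1 = 300. For n = 299 = 13 · 23, we can put exactly 13 objects in every box, avoiding 14 in any single one — so 300 is tight.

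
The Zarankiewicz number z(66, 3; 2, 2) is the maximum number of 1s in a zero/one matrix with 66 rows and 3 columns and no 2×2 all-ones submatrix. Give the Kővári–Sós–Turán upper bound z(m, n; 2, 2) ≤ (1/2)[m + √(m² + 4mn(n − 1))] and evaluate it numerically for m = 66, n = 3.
z(66, 3; 2, 2) ≤ (1/2)[66 + √(66² + 4·66·3·2)] = (1/2)[66 + √5940] = 71.5357

Kővári–Sós–Turán: let r_1, ..., r_66 be the row sums and z = Σ r_i the total number of 1s. Each pair of columns can share at most one row with both entries 1 (else a 2×2 all-ones block appears), so Σ_i C(r_i, 2) ≤ C(3, 2) = 3. By convexity Σ_i C(r_i, 2) ≥ 66·C(z/66, 2) = z(z − 66)/(2·66), giving z² − 66z − 66·3·2 ≤ 0 and hence z ≤ (1/2)[66 + √(4356 + 4·396)] = (1/2)[66 + √5940] ≈ (1/2)(66 + 77.0714) = 71.5357.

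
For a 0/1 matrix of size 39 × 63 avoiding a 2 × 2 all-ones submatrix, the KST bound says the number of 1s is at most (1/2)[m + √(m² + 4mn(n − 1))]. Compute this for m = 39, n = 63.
z(39, 63; 2, 2) ≤ (1/2)[39 + √(39² + 4·39·63·62)] = (1/2)[39 + √610857] = 410.2867

Kővári–Sós–Turán: let r_1, ..., r_39 be the row sums and z = Σ r_i the total number of 1s. Each pair of columns can share at most one row with both entries 1 (else a 2×2 all-ones block appears), so Σ_i C(r_i, 2) ≤ C(63, 2) = 1953. By convexity Σ_i C(r_i, 2) ≥ 39·C(z/39, 2) = z(z − 39)/(2·39), giving z² − 39z − 39·63·62 ≤ 0 and hence z ≤ (1/2)[39 + √(1521 + 4·152334)] = (1/2)[39 + √610857] ≈ (1/2)(39 + 781.5734) = 410.2867.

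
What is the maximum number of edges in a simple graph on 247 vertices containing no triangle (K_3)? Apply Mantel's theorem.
ex(247, K_3) = ⌊247^2/4⌋ = 15252

Mantel (1907): a triangle-free graph on n vertices has at most ⌊n^2/4⌋ edges, with equality for the complete bipartite graph K_{⌊n/2⌋, ⌈n/2⌉}. For n = 247: ⌊247^2/4⌋ = ⌊61009/4⌋ = 15252. The extremal graph is K_{123, 124}, which has 123·124 = 15252 edges.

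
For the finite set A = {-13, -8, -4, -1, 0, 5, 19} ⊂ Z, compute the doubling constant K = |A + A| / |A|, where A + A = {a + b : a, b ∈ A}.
K = |A + A| / |A| = 26/7

Enumerate A + A = {a + b : a, b ∈ A}. With |A| = 7, there are |A|^2 = 49 ordered sum pairs; collecting distinct values, A + A = {-26, -21, -17, -16, -14, -13, -12, -9, -8, -5, -4, -3, -2, -1, 0, 1, 4, 5, 6, 10, 11, 15, 18, 19, 24, 38}, so |A + A| = 26. Thus K = 26/7. For comparison, the minimum possible |A + A| over all 7-element sets is 2·7 − 1 = 13 (so min K = 13/7), attained only by arithmetic progressions.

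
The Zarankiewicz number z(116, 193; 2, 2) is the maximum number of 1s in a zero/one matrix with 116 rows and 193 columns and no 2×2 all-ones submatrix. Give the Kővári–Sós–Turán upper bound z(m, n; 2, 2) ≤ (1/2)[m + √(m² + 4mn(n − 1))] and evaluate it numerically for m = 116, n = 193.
z(116, 193; 2, 2) ≤ (1/2)[116 + √(116² + 4·116·193·192)] = (1/2)[116 + √17207440] = 2132.0926

Kővári–Sós–Turán: let r_1, ..., r_116 be the row sums and z = Σ r_i the total number of 1s. Each pair of columns can share at most one row with both entries 1 (else a 2×2 all-ones block appears), so Σ_i C(r_i, 2) ≤ C(193, 2) = 18528. By convexity Σ_i C(r_i, 2) ≥ 116·C(z/116, 2) = z(z − 116)/(2·116), giving z² − 116z − 116·193·192 ≤ 0 and hence z ≤ (1/2)[116 + √(13456 + 4·4298496)] = (1/2)[116 + √17207440] ≈ (1/2)(116 + 4148.1851) = 2132.0926.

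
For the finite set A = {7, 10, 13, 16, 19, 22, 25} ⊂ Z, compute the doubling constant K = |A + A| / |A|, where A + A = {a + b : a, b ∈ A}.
K = |A + A| / |A| = 13/7

Enumerate A + A = {a + b : a, b ∈ A}. With |A| = 7, there are |A|^2 = 49 ordered sum pairs; collecting distinct values, A + A = {14, 17, 20, 23, 26, 29, 32, 35, 38, 41, 44, 47, 50}, so |A + A| = 13. Thus K = 13/7. Here |A + A| = 2|A| − 1 = 13, the minimum possible — so K = 13/7 is minimal, which holds iff A is an arithmetic progression.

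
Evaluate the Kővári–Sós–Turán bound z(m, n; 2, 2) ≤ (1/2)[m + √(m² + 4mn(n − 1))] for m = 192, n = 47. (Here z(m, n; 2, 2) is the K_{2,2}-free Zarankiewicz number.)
z(192, 47; 2, 2) ≤ (1/2)[192 + √(192² + 4·192·47·46)] = (1/2)[192 + √1697280] = 747.3985

Kővári–Sós–Turán: let r_1, ..., r_192 be the row sums and z = Σ r_i the total number of 1s. Each pair of columns can share at most one row with both entries 1 (else a 2×2 all-ones block appears), so Σ_i C(r_i, 2) ≤ C(47, 2) = 1081. By convexity Σ_i C(r_i, 2) ≥ 192·C(z/192, 2) = z(z − 192)/(2·192), giving z² − 192z − 192·47·46 ≤ 0 and hence z ≤ (1/2)[192 + √(36864 + 4·415104)] = (1/2)[192 + √1697280] ≈ (1/2)(192 + 1302.797) = 747.3985.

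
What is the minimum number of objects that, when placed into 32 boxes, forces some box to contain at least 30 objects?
n = (30 − 1)·32 + 1 = 929

By the generalised pigeonhole principle, to guarantee some box contains ≥ r objects we need more than (r − 1) · k objects total. Threshold: n = (r − 1) · k + 1. With r = 30 and k = 32: n = 29 · 32 + 1 = 928 + 1 = 929. For n = 928 = 29 · 32, we can put exactly 29 objects in every box, avoiding 30 in any single one — so 929 is tight.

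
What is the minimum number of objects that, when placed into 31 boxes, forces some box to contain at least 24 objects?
n = (24 − 1)·31 + 1 = 714

By the generalised pigeonhole principle, to guarantee some box contains ≥ r objects we need more than (r − 1) · k objects total. Threshold: n = (r − 1) · k + 1. With r = 24 and k = 31: n = 23 · 31 + 1 = 713 + 1 = 714. For n = 713 = 23 · 31, we can put exactly 23 objects in every box, avoiding 24 in any single one — so 714 is tight.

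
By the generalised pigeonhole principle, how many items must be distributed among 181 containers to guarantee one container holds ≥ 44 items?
n = (44 − 1)·181 + 1 = 7784

By the generalised pigeonhole principle, to guarantee some box contains ≥ r objects we need more than (r − 1) · k objects total. Threshold: n = (r − 1) · k + 1. With r = 44 and k = 181: n = 43 · 181 + 1 = 7783 + 1 = 7784. For n = 7783 = 43 · 181, we can put exactly 43 objects in every box, avoiding 44 in any single one — so 7784 is tight.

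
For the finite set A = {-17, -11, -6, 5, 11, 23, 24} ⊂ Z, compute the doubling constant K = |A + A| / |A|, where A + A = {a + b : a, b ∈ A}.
K = |A + A| / |A| = 26/7

Enumerate A + A = {a + b : a, b ∈ A}. With |A| = 7, there are |A|^2 = 49 ordered sum pairs; collecting distinct values, A + A = {-34, -28, -23, -22, -17, -12, -6, -1, 0, 5, 6, 7, 10, 12, 13, 16, 17, 18, 22, 28, 29, 34, 35, 46, 47, 48}, so |A + A| = 26. Thus K = 26/7. For comparison, the minimum possible |A + A| over all 7-element sets is 2·7 − 1 = 13 (so min K = 13/7), attained only by arithmetic progressions.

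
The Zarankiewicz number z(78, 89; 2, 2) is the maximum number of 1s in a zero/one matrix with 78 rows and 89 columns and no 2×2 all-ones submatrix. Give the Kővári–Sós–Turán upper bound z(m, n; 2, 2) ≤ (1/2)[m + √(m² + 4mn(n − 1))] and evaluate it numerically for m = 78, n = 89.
z(78, 89; 2, 2) ≤ (1/2)[78 + √(78² + 4·78·89·88)] = (1/2)[78 + √2449668] = 821.5708

Kővári–Sós–Turán: let r_1, ..., r_78 be the row sums and z = Σ r_i the total number of 1s. Each pair of columns can share at most one row with both entries 1 (else a 2×2 all-ones block appears), so Σ_i C(r_i, 2) ≤ C(89, 2) = 3916. By convexity Σ_i C(r_i, 2) ≥ 78·C(z/78, 2) = z(z − 78)/(2·78), giving z² − 78z − 78·89·88 ≤ 0 and hence z ≤ (1/2)[78 + √(6084 + 4·610896)] = (1/2)[78 + √2449668] ≈ (1/2)(78 + 1565.1415) = 821.5708.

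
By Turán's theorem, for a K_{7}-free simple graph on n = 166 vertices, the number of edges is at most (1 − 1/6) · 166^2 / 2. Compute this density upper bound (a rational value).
Turán density bound = (5/6) · 166^2/2 = 34445/3 ≈ 11481.6667

Turán's theorem: ex(n, K_{r+1}) is achieved by the complete r-partite Turán graph T(n, r) with parts as balanced as possible, and is at most (1 − 1/r) · n^2/2. For r = 6, n = 166: the density bound is (5/6) · 27556/2 = 34445/3 ≈ 11481.6667. The integer-valued extremum is e(T(166, 6)) = 11481, which is strictly less than the density bound 34445/3 since 6 ∤ 166 (the parts of T(166, 6) cannot all be equal).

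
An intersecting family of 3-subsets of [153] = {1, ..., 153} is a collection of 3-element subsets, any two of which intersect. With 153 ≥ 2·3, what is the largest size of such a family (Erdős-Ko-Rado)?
max |F| = C(152, 2) = 11476

Erdős-Ko-Rado (1961): when n ≥ 2k, max |F| = C(n−1, k−1). The bound is attained by the star {A : i ∈ A} for any fixed i ∈ [n]. Here C(153−1, 3−1) = C(152, 2) = 11476.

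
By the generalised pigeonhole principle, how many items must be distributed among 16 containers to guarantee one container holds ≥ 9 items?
n = (9 − 1)·16 + 1 = 129

By the generalised pigeonhole principle, to guarantee some box contains ≥ r objects we need more than (r − 1) · k objects total. Threshold: n = (r − 1) · k + 1. With r = 9 and k = 16: n = 8 · 16 + 1 = 128 + 1 = 129. For n = 128 = 8 · 16, we can put exactly 8 objects in every box, avoiding 9 in any single one — so 129 is tight.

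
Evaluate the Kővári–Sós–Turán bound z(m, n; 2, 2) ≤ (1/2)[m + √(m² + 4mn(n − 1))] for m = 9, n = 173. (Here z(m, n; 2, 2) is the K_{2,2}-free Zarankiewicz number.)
z(9, 173; 2, 2) ≤ (1/2)[9 + √(9² + 4·9·173·172)] = (1/2)[9 + √1071297] = 522.0174

Kővári–Sós–Turán: let r_1, ..., r_9 be the row sums and z = Σ r_i the total number of 1s. Each pair of columns can share at most one row with both entries 1 (else a 2×2 all-ones block appears), so Σ_i C(r_i, 2) ≤ C(173, 2) = 14878. By convexity Σ_i C(r_i, 2) ≥ 9·C(z/9, 2) = z(z − 9)/(2·9), giving z² − 9z − 9·173·172 ≤ 0 and hence z ≤ (1/2)[9 + √(81 + 4·267804)] = (1/2)[9 + √1071297] ≈ (1/2)(9 + 1035.0348) = 522.0174.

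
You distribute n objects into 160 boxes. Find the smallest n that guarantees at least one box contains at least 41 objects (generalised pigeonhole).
n = (41 − 1)·160 + 1 = 6401

By the generalised pigeonhole principle, to guarantee some box contains ≥ r objects we need more than (r − 1) · k objects total. Threshold: n = (r − 1) · k + 1. With r = 41 and k = 160: n = 40 · 160 + 1 = 6400 + 1 = 6401. For n = 6400 = 40 · 160, we can put exactly 40 objects in every box, avoiding 41 in any single one — so 6401 is tight.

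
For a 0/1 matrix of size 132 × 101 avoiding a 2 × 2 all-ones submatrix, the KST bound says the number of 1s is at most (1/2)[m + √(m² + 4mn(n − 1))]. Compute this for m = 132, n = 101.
z(132, 101; 2, 2) ≤ (1/2)[132 + √(132² + 4·132·101·100)] = (1/2)[132 + √5350224] = 1222.5276

Kővári–Sós–Turán: let r_1, ..., r_132 be the row sums and z = Σ r_i the total number of 1s. Each pair of columns can share at most one row with both entries 1 (else a 2×2 all-ones block appears), so Σ_i C(r_i, 2) ≤ C(101, 2) = 5050. By convexity Σ_i C(r_i, 2) ≥ 132·C(z/132, 2) = z(z − 132)/(2·132), giving z² − 132z − 132·101·100 ≤ 0 and hence z ≤ (1/2)[132 + √(17424 + 4·1333200)] = (1/2)[132 + √5350224] ≈ (1/2)(132 + 2313.0551) = 1222.5276.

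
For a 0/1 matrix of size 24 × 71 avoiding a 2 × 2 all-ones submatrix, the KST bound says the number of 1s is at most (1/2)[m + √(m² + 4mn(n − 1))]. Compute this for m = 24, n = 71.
z(24, 71; 2, 2) ≤ (1/2)[24 + √(24² + 4·24·71·70)] = (1/2)[24 + √477696] = 357.5778

Kővári–Sós–Turán: let r_1, ..., r_24 be the row sums and z = Σ r_i the total number of 1s. Each pair of columns can share at most one row with both entries 1 (else a 2×2 all-ones block appears), so Σ_i C(r_i, 2) ≤ C(71, 2) = 2485. By convexity Σ_i C(r_i, 2) ≥ 24·C(z/24, 2) = z(z − 24)/(2·24), giving z² − 24z − 24·71·70 ≤ 0 and hence z ≤ (1/2)[24 + √(576 + 4·119280)] = (1/2)[24 + √477696] ≈ (1/2)(24 + 691.1556) = 357.5778.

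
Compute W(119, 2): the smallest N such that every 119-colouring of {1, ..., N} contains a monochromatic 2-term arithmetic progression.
W(119, 2) = 119 + 1 = 120

A 2-term AP is any pair of integers, so a monochromatic 2-AP exists iff some colour is used at least twice. With 119 colours, the colouring i ↦ i on {1, ..., 119} uses each colour once, avoiding any monochromatic pair, so W(119, 2) > 119. For {1, ..., 120}, pigeonhole forces two integers of the same colour, which form a monochromatic 2-AP. Hence W(119, 2) = 120.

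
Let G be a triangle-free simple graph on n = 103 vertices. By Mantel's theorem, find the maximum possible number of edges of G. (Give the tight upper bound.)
ex(103, K_3) = ⌊103^2/4⌋ = 2652

Mantel (1907): a triangle-free graph on n vertices has at most ⌊n^2/4⌋ edges, with equality for the complete bipartite graph K_{⌊n/2⌋, ⌈n/2⌉}. For n = 103: ⌊103^2/4⌋ = ⌊10609/4⌋ = 2652. The extremal graph is K_{51, 52}, which has 51·52 = 2652 edges.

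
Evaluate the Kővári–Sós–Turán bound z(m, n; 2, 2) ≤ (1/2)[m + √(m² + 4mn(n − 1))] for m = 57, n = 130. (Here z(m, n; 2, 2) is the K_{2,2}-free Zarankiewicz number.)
z(57, 130; 2, 2) ≤ (1/2)[57 + √(57² + 4·57·130·129)] = (1/2)[57 + √3826809] = 1006.6116

Kővári–Sós–Turán: let r_1, ..., r_57 be the row sums and z = Σ r_i the total number of 1s. Each pair of columns can share at most one row with both entries 1 (else a 2×2 all-ones block appears), so Σ_i C(r_i, 2) ≤ C(130, 2) = 8385. By convexity Σ_i C(r_i, 2) ≥ 57·C(z/57, 2) = z(z − 57)/(2·57), giving z² − 57z − 57·130·129 ≤ 0 and hence z ≤ (1/2)[57 + √(3249 + 4·955890)] = (1/2)[57 + √3826809] ≈ (1/2)(57 + 1956.2231) = 1006.6116.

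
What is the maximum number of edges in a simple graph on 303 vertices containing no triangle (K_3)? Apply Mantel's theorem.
ex(303, K_3) = ⌊303^2/4⌋ = 22952

Mantel (1907): a triangle-free graph on n vertices has at most ⌊n^2/4⌋ edges, with equality for the complete bipartite graph K_{⌊n/2⌋, ⌈n/2⌉}. For n = 303: ⌊303^2/4⌋ = ⌊91809/4⌋ = 22952. The extremal graph is K_{151, 152}, which has 151·152 = 22952 edges.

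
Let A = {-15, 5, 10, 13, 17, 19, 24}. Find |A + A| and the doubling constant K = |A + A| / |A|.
K = |A + A| / |A| = 26/7

Enumerate A + A = {a + b : a, b ∈ A}. With |A| = 7, there are |A|^2 = 49 ordered sum pairs; collecting distinct values, A + A = {-30, -10, -5, -2, 2, 4, 9, 10, 15, 18, 20, 22, 23, 24, 26, 27, 29, 30, 32, 34, 36, 37, 38, 41, 43, 48}, so |A + A| = 26. Thus K = 26/7. For comparison, the minimum possible |A + A| over all 7-element sets is 2·7 − 1 = 13 (so min K = 13/7), attained only by arithmetic progressions.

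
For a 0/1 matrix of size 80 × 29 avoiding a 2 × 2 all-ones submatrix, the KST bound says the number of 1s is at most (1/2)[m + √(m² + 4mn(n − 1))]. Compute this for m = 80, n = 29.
z(80, 29; 2, 2) ≤ (1/2)[80 + √(80² + 4·80·29·28)] = (1/2)[80 + √266240] = 297.9922

Kővári–Sós–Turán: let r_1, ..., r_80 be the row sums and z = Σ r_i the total number of 1s. Each pair of columns can share at most one row with both entries 1 (else a 2×2 all-ones block appears), so Σ_i C(r_i, 2) ≤ C(29, 2) = 406. By convexity Σ_i C(r_i, 2) ≥ 80·C(z/80, 2) = z(z − 80)/(2·80), giving z² − 80z − 80·29·28 ≤ 0 and hence z ≤ (1/2)[80 + √(6400 + 4·64960)] = (1/2)[80 + √266240] ≈ (1/2)(80 + 515.9845) = 297.9922.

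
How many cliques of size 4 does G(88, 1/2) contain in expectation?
E[# K_4] = C(88, 4) · (1/2)^C(4, 2) = 2331890 / 2^6 = 1165945/32 = 36435.78125

For each 4-subset S of vertices (there are C(88, 4) = 2331890 such S), let X_S = 1 if S induces a K_4 (all C(4, 2) = 6 edges present). Then P(X_S = 1) = (1/2)^6 = 1/64. By linearity of expectation, E[# K_4] = C(88, 4) · (1/2)^6 = 2331890 / 64 = 1165945/32 = 36435.78125.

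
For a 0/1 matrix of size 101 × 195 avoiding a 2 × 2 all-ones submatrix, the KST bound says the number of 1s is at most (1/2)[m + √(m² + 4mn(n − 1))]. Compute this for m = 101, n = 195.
z(101, 195; 2, 2) ≤ (1/2)[101 + √(101² + 4·101·195·194)] = (1/2)[101 + √15293521] = 2005.8466

Kővári–Sós–Turán: let r_1, ..., r_101 be the row sums and z = Σ r_i the total number of 1s. Each pair of columns can share at most one row with both entries 1 (else a 2×2 all-ones block appears), so Σ_i C(r_i, 2) ≤ C(195, 2) = 18915. By convexity Σ_i C(r_i, 2) ≥ 101·C(z/101, 2) = z(z − 101)/(2·101), giving z² − 101z − 101·195·194 ≤ 0 and hence z ≤ (1/2)[101 + √(10201 + 4·3820830)] = (1/2)[101 + √15293521] ≈ (1/2)(101 + 3910.6932) = 2005.8466.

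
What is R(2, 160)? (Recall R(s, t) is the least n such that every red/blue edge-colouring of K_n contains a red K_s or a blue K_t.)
R(2, 160) = 160

R(2, k) = k for all k ≥ 2: in a 2-colouring of K_k, either some edge is red (a red K_2) or all edges are blue (a blue K_k). And K_{159} coloured all-blue has no blue K_160, so R(2, 160) > 159. Hence R(2, 160) = 160.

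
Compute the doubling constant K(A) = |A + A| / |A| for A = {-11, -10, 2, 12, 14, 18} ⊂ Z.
K = |A + A| / |A| = 20/6 = 10/3

Enumerate A + A = {a + b : a, b ∈ A}. With |A| = 6, there are |A|^2 = 36 ordered sum pairs; collecting distinct values, A + A = {-22, -21, -20, -9, -8, 1, 2, 3, 4, 7, 8, 14, 16, 20, 24, 26, 28, 30, 32, 36}, so |A + A| = 20. Thus K = 20/6 = 10/3. For comparison, the minimum possible |A + A| over all 6-element sets is 2·6 − 1 = 11 (so min K = 11/6), attained only by arithmetic progressions.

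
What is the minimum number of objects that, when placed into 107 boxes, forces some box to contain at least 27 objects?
n = (27 − 1)·107 + 1 = 2783

By the generalised pigeonhole principle, to guarantee some box contains ≥ r objects we need more than (r − 1) · k objects total. Threshold: n = (r − 1) · k + 1. With r = 27 and k = 107: n = 26 · 107 + 1 = 2782 + 1 = 2783. For n = 2782 = 26 · 107, we can put exactly 26 objects in every box, avoiding 27 in any single one — so 2783 is tight.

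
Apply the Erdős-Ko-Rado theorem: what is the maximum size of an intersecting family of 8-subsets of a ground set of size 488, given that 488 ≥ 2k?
max |F| = C(487, 7) = 1234414571441337

Erdős-Ko-Rado (1961): when n ≥ 2k, max |F| = C(n−1, k−1). The bound is attained by the star {A : i ∈ A} for any fixed i ∈ [n]. Here C(488−1, 8−1) = C(487, 7) = 1234414571441337.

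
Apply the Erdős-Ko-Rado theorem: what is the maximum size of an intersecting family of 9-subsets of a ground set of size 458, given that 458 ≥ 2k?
max |F| = C(457, 8) = 44366325514679025

The Erdős-Ko-Rado theorem states: for n ≥ 2k, an intersecting family of k-subsets of an n-element set has size at most C(n − 1, k − 1), with equality for 'star' families {A ⊆ [n] : |A| = k, i ∈ A} (fix an element i). For n = 458, k = 9: C(457, 8) = 44366325514679025.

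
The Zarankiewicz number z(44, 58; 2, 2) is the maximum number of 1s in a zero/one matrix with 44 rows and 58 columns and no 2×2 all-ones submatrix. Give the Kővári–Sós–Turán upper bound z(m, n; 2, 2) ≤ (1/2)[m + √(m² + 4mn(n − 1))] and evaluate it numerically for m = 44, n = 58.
z(44, 58; 2, 2) ≤ (1/2)[44 + √(44² + 4·44·58·57)] = (1/2)[44 + √583792] = 404.0314

Kővári–Sós–Turán: let r_1, ..., r_44 be the row sums and z = Σ r_i the total number of 1s. Each pair of columns can share at most one row with both entries 1 (else a 2×2 all-ones block appears), so Σ_i C(r_i, 2) ≤ C(58, 2) = 1653. By convexity Σ_i C(r_i, 2) ≥ 44·C(z/44, 2) = z(z − 44)/(2·44), giving z² − 44z − 44·58·57 ≤ 0 and hence z ≤ (1/2)[44 + √(1936 + 4·145464)] = (1/2)[44 + √583792] ≈ (1/2)(44 + 764.0628) = 404.0314.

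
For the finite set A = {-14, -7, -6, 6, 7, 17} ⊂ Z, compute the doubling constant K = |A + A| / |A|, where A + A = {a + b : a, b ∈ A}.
K = |A + A| / |A| = 20/6 = 10/3

Enumerate A + A = {a + b : a, b ∈ A}. With |A| = 6, there are |A|^2 = 36 ordered sum pairs; collecting distinct values, A + A = {-28, -21, -20, -14, -13, -12, -8, -7, -1, 0, 1, 3, 10, 11, 12, 13, 14, 23, 24, 34}, so |A + A| = 20. Thus K = 20/6 = 10/3. For comparison, the minimum possible |A + A| over all 6-element sets is 2·6 − 1 = 11 (so min K = 11/6), attained only by arithmetic progressions.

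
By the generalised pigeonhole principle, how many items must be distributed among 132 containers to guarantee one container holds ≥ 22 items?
n = (22 − 1)·132 + 1 = 2773

By the generalised pigeonhole principle, to guarantee some box contains ≥ r objects we need more than (r − 1) · k objects total. Threshold: n = (r − 1) · k + 1. With r = 22 and k = 132: n = 21 · 132 + 1 = 2772 + 1 = 2773. For n = 2772 = 21 · 132, we can put exactly 21 objects in every box, avoiding 22 in any single one — so 2773 is tight.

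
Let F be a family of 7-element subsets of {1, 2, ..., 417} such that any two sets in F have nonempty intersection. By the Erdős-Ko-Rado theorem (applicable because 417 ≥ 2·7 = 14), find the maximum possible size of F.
max |F| = C(416, 6) = 6942219827088

The Erdős-Ko-Rado theorem states: for n ≥ 2k, an intersecting family of k-subsets of an n-element set has size at most C(n − 1, k − 1), with equality for 'star' families {A ⊆ [n] : |A| = k, i ∈ A} (fix an element i). For n = 417, k = 7: C(416, 6) = 6942219827088.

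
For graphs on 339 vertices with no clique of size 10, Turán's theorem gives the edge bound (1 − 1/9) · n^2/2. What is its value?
Turán density bound = (8/9) · 339^2/2 = 51076

Turán's theorem: ex(n, K_{r+1}) is achieved by the complete r-partite Turán graph T(n, r) with parts as balanced as possible, and is at most (1 − 1/r) · n^2/2. For r = 9, n = 339: the density bound is (8/9) · 114921/2 = 51076. The integer-valued extremum is e(T(339, 9)) = 51075, which is strictly less than the density bound 51076 since 9 ∤ 339 (the parts of T(339, 9) cannot all be equal).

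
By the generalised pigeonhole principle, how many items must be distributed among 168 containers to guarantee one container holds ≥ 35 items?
n = (35 − 1)·168 + 1 = 5713

By the generalised pigeonhole principle, to guarantee some box contains ≥ r objects we need more than (r − 1) · k objects total. Threshold: n = (r − 1) · k + 1. With r = 35 and k = 168: n = 34 · 168 + 1 = 5712 + 1 = 5713. For n = 5712 = 34 · 168, we can put exactly 34 objects in every box, avoiding 35 in any single one — so 5713 is tight.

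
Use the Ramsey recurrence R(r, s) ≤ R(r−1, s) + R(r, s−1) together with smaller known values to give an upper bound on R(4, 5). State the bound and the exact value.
R(4, 5) ≤ R(3, 5) + R(4, 4) = 14 + 18 = 32; exact value R(4, 5) = 25.

The Erdős–Szekeres recurrence R(r, s) ≤ R(r−1, s) + R(r, s−1) applied to (r, s) = (4, 5) gives
  R(4, 5) ≤ R(3, 5) + R(4, 4) = 14 + 18 = 32.
(Recall R(2, k) = k and R is symmetric.) The recurrence is not tight here (it gives 32, but the exact value is R(4, 5) = 25); the tight upper bound requires a sharper argument than the simple recurrence, combined with a lower-bound construction on K_{24}.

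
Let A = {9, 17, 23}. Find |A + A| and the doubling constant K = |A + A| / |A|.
K = |A + A| / |A| = 6/3 = 2

Enumerate A + A = {a + b : a, b ∈ A}. With |A| = 3, there are |A|^2 = 9 ordered sum pairs; collecting distinct values, A + A = {18, 26, 32, 34, 40, 46}, so |A + A| = 6. Thus K = 6/3 = 2. For comparison, the minimum possible |A + A| over all 3-element sets is 2·3 − 1 = 5 (so min K = 5/3), attained only by arithmetic progressions.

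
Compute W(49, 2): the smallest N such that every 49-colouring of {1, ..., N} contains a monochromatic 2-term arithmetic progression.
W(49, 2) = 49 + 1 = 50

A 2-term AP is any pair of integers, so a monochromatic 2-AP exists iff some colour is used at least twice. With 49 colours, the colouring i ↦ i on {1, ..., 49} uses each colour once, avoiding any monochromatic pair, so W(49, 2) > 49. For {1, ..., 50}, pigeonhole forces two integers of the same colour, which form a monochromatic 2-AP. Hence W(49, 2) = 50.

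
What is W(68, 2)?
W(68, 2) = 68 + 1 = 69

A 2-term AP is any pair of integers, so a monochromatic 2-AP exists iff some colour is used at least twice. With 68 colours, the colouring i ↦ i on {1, ..., 68} uses each colour once, avoiding any monochromatic pair, so W(68, 2) > 68. For {1, ..., 69}, pigeonhole forces two integers of the same colour, which form a monochromatic 2-AP. Hence W(68, 2) = 69.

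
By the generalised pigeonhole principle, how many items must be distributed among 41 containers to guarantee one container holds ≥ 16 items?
n = (16 − 1)·41 + 1 = 616

By the generalised pigeonhole principle, to guarantee some box contains ≥ r objects we need more than (r − 1) · k objects total. Threshold: n = (r − 1) · k + 1. With r = 16 and k = 41: n = 15 · 41 + 1 = 615 + 1 = 616. For n = 615 = 15 · 41, we can put exactly 15 objects in every box, avoiding 16 in any single one — so 616 is tight.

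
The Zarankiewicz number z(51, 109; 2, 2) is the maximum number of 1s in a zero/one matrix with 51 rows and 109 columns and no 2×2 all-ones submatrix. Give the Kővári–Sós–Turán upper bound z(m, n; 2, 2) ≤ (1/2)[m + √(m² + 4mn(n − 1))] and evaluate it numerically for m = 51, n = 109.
z(51, 109; 2, 2) ≤ (1/2)[51 + √(51² + 4·51·109·108)] = (1/2)[51 + √2404089] = 800.7562

Kővári–Sós–Turán: let r_1, ..., r_51 be the row sums and z = Σ r_i the total number of 1s. Each pair of columns can share at most one row with both entries 1 (else a 2×2 all-ones block appears), so Σ_i C(r_i, 2) ≤ C(109, 2) = 5886. By convexity Σ_i C(r_i, 2) ≥ 51·C(z/51, 2) = z(z − 51)/(2·51), giving z² − 51z − 51·109·108 ≤ 0 and hence z ≤ (1/2)[51 + √(2601 + 4·600372)] = (1/2)[51 + √2404089] ≈ (1/2)(51 + 1550.5125) = 800.7562.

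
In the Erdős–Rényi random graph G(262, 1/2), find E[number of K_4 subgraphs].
E[# K_4] = C(262, 4) · (1/2)^C(4, 2) = 191868495 / 2^6 = 2997945.234375

For each 4-subset S of vertices (there are C(262, 4) = 191868495 such S), let X_S = 1 if S induces a K_4 (all C(4, 2) = 6 edges present). Then P(X_S = 1) = (1/2)^6 = 1/64. By linearity of expectation, E[# K_4] = C(262, 4) · (1/2)^6 = 191868495 / 64 = 2997945.234375.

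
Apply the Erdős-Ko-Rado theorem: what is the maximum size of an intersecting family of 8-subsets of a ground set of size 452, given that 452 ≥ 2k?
max |F| = C(451, 7) = 718596780356400

The Erdős-Ko-Rado theorem states: for n ≥ 2k, an intersecting family of k-subsets of an n-element set has size at most C(n − 1, k − 1), with equality for 'star' families {A ⊆ [n] : |A| = k, i ∈ A} (fix an element i). For n = 452, k = 8: C(451, 7) = 718596780356400.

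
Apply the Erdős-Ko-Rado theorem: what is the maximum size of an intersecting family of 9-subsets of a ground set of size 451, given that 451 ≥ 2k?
max |F| = C(450, 8) = 39174677916258600

The Erdős-Ko-Rado theorem states: for n ≥ 2k, an intersecting family of k-subsets of an n-element set has size at most C(n − 1, k − 1), with equality for 'star' families {A ⊆ [n] : |A| = k, i ∈ A} (fix an element i). For n = 451, k = 9: C(450, 8) = 39174677916258600.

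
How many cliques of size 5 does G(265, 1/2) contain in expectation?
E[# K_5] = C(265, 5) · (1/2)^C(5, 2) = 10484943678 / 2^10 = 5242471839/512 ≈ 10239202.810547

For each 5-subset S of vertices (there are C(265, 5) = 10484943678 such S), let X_S = 1 if S induces a K_5 (all C(5, 2) = 10 edges present). Then P(X_S = 1) = (1/2)^10 = 1/1024. By linearity of expectation, E[# K_5] = C(265, 5) · (1/2)^10 = 10484943678 / 1024 = 5242471839/512 ≈ 10239202.810547.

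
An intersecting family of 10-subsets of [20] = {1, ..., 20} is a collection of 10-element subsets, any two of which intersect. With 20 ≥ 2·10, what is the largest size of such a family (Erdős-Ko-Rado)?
max |F| = C(19, 9) = 92378

The Erdős-Ko-Rado theorem states: for n ≥ 2k, an intersecting family of k-subsets of an n-element set has size at most C(n − 1, k − 1), with equality for 'star' families {A ⊆ [n] : |A| = k, i ∈ A} (fix an element i). For n = 20, k = 10: C(19, 9) = 92378.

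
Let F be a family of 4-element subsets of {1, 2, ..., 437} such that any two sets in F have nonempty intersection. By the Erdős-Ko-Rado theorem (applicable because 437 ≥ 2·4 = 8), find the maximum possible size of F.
max |F| = C(436, 3) = 13718740

Erdős-Ko-Rado (1961): when n ≥ 2k, max |F| = C(n−1, k−1). The bound is attained by the star {A : i ∈ A} for any fixed i ∈ [n]. Here C(437−1, 4−1) = C(436, 3) = 13718740.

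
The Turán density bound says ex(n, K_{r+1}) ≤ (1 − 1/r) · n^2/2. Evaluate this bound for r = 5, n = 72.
Turán density bound = (4/5) · 72^2/2 = 10368/5 ≈ 2073.6

Turán's theorem: ex(n, K_{r+1}) is achieved by the complete r-partite Turán graph T(n, r) with parts as balanced as possible, and is at most (1 − 1/r) · n^2/2. For r = 5, n = 72: the density bound is (4/5) · 5184/2 = 10368/5 ≈ 2073.6. The integer-valued extremum is e(T(72, 5)) = 2073, which is strictly less than the density bound 10368/5 since 5 ∤ 72 (the parts of T(72, 5) cannot all be equal).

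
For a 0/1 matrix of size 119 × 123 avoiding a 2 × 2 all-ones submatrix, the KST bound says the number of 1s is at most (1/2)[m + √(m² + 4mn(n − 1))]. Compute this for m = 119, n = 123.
z(119, 123; 2, 2) ≤ (1/2)[119 + √(119² + 4·119·123·122)] = (1/2)[119 + √7157017] = 1397.1301

Kővári–Sós–Turán: let r_1, ..., r_119 be the row sums and z = Σ r_i the total number of 1s. Each pair of columns can share at most one row with both entries 1 (else a 2×2 all-ones block appears), so Σ_i C(r_i, 2) ≤ C(123, 2) = 7503. By convexity Σ_i C(r_i, 2) ≥ 119·C(z/119, 2) = z(z − 119)/(2·119), giving z² − 119z − 119·123·122 ≤ 0 and hence z ≤ (1/2)[119 + √(14161 + 4·1785714)] = (1/2)[119 + √7157017] ≈ (1/2)(119 + 2675.2602) = 1397.1301.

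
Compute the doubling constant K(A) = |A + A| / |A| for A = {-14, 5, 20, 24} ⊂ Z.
K = |A + A| / |A| = 9/4

Enumerate A + A = {a + b : a, b ∈ A}. With |A| = 4, there are |A|^2 = 16 ordered sum pairs; collecting distinct values, A + A = {-28, -9, 6, 10, 25, 29, 40, 44, 48}, so |A + A| = 9. Thus K = 9/4. For comparison, the minimum possible |A + A| over all 4-element sets is 2·4 − 1 = 7 (so min K = 7/4), attained only by arithmetic progressions.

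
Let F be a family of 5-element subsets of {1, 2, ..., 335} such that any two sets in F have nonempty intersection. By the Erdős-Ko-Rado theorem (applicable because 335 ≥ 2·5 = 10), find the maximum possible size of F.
max |F| = C(334, 4) = 509267001

Erdős-Ko-Rado (1961): when n ≥ 2k, max |F| = C(n−1, k−1). The bound is attained by the star {A : i ∈ A} for any fixed i ∈ [n]. Here C(335−1, 5−1) = C(334, 4) = 509267001.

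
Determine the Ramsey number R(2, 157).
R(2, 157) = 157

R(2, k) = k for all k ≥ 2: in a 2-colouring of K_k, either some edge is red (a red K_2) or all edges are blue (a blue K_k). And K_{156} coloured all-blue has no blue K_157, so R(2, 157) > 156. Hence R(2, 157) = 157.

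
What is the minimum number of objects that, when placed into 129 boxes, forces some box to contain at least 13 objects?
n = (13 − 1)·129 + 1 = 1549

By the generalised pigeonhole principle, to guarantee some box contains ≥ r objects we need more than (r − 1) · k objects total. Threshold: n = (r − 1) · k + 1. With r = 13 and k = 129: n = 12 · 129 + 1 = 1548 + 1 = 1549. For n = 1548 = 12 · 129, we can put exactly 12 objects in every box, avoiding 13 in any single one — so 1549 is tight.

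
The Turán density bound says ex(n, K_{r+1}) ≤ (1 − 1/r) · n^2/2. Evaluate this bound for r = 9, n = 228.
Turán density bound = (8/9) · 228^2/2 = 23104

Turán's theorem: ex(n, K_{r+1}) is achieved by the complete r-partite Turán graph T(n, r) with parts as balanced as possible, and is at most (1 − 1/r) · n^2/2. For r = 9, n = 228: the density bound is (8/9) · 51984/2 = 23104. The integer-valued extremum is e(T(228, 9)) = 23103, which is strictly less than the density bound 23104 since 9 ∤ 228 (the parts of T(228, 9) cannot all be equal).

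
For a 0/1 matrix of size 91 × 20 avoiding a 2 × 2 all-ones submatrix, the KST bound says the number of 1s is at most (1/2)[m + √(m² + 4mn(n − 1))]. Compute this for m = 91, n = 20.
z(91, 20; 2, 2) ≤ (1/2)[91 + √(91² + 4·91·20·19)] = (1/2)[91 + √146601] = 236.9426

Kővári–Sós–Turán: let r_1, ..., r_91 be the row sums and z = Σ r_i the total number of 1s. Each pair of columns can share at most one row with both entries 1 (else a 2×2 all-ones block appears), so Σ_i C(r_i, 2) ≤ C(20, 2) = 190. By convexity Σ_i C(r_i, 2) ≥ 91·C(z/91, 2) = z(z − 91)/(2·91), giving z² − 91z − 91·20·19 ≤ 0 and hence z ≤ (1/2)[91 + √(8281 + 4·34580)] = (1/2)[91 + √146601] ≈ (1/2)(91 + 382.8851) = 236.9426.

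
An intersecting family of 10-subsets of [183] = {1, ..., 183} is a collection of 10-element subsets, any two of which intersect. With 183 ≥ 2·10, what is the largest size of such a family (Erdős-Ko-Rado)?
max |F| = C(182, 9) = 493862100832100

Erdős-Ko-Rado (1961): when n ≥ 2k, max |F| = C(n−1, k−1). The bound is attained by the star {A : i ∈ A} for any fixed i ∈ [n]. Here C(183−1, 10−1) = C(182, 9) = 493862100832100.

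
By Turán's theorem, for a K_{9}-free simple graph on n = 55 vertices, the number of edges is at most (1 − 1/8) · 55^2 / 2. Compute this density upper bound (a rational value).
Turán density bound = (7/8) · 55^2/2 = 21175/16 ≈ 1323.4375

Turán's theorem: ex(n, K_{r+1}) is achieved by the complete r-partite Turán graph T(n, r) with parts as balanced as possible, and is at most (1 − 1/r) · n^2/2. For r = 8, n = 55: the density bound is (7/8) · 3025/2 = 21175/16 ≈ 1323.4375. The integer-valued extremum is e(T(55, 8)) = 1323, which is strictly less than the density bound 21175/16 since 8 ∤ 55 (the parts of T(55, 8) cannot all be equal).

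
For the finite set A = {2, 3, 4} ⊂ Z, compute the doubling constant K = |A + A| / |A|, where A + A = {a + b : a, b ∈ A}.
K = |A + A| / |A| = 5/3

Enumerate A + A = {a + b : a, b ∈ A}. With |A| = 3, there are |A|^2 = 9 ordered sum pairs; collecting distinct values, A + A = {4, 5, 6, 7, 8}, so |A + A| = 5. Thus K = 5/3. Here |A + A| = 2|A| − 1 = 5, the minimum possible — so K = 5/3 is minimal, which holds iff A is an arithmetic progression.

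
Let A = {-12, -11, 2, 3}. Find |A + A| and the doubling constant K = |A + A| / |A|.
K = |A + A| / |A| = 9/4

Enumerate A + A = {a + b : a, b ∈ A}. With |A| = 4, there are |A|^2 = 16 ordered sum pairs; collecting distinct values, A + A = {-24, -23, -22, -10, -9, -8, 4, 5, 6}, so |A + A| = 9. Thus K = 9/4. For comparison, the minimum possible |A + A| over all 4-element sets is 2·4 − 1 = 7 (so min K = 7/4), attained only by arithmetic progressions.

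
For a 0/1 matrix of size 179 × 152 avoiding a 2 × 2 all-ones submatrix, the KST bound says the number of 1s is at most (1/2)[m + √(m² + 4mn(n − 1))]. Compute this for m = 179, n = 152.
z(179, 152; 2, 2) ≤ (1/2)[179 + √(179² + 4·179·152·151)] = (1/2)[179 + √16465673] = 2118.3958

Kővári–Sós–Turán: let r_1, ..., r_179 be the row sums and z = Σ r_i the total number of 1s. Each pair of columns can share at most one row with both entries 1 (else a 2×2 all-ones block appears), so Σ_i C(r_i, 2) ≤ C(152, 2) = 11476. By convexity Σ_i C(r_i, 2) ≥ 179·C(z/179, 2) = z(z − 179)/(2·179), giving z² − 179z − 179·152·151 ≤ 0 and hence z ≤ (1/2)[179 + √(32041 + 4·4108408)] = (1/2)[179 + √16465673] ≈ (1/2)(179 + 4057.7916) = 2118.3958.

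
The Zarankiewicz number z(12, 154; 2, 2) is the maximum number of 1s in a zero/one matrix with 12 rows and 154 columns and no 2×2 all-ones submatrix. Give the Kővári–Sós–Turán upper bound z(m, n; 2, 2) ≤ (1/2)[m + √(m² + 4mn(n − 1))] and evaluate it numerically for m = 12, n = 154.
z(12, 154; 2, 2) ≤ (1/2)[12 + √(12² + 4·12·154·153)] = (1/2)[12 + √1131120] = 537.7706

Kővári–Sós–Turán: let r_1, ..., r_12 be the row sums and z = Σ r_i the total number of 1s. Each pair of columns can share at most one row with both entries 1 (else a 2×2 all-ones block appears), so Σ_i C(r_i, 2) ≤ C(154, 2) = 11781. By convexity Σ_i C(r_i, 2) ≥ 12·C(z/12, 2) = z(z − 12)/(2·12), giving z² − 12z − 12·154·153 ≤ 0 and hence z ≤ (1/2)[12 + √(144 + 4·282744)] = (1/2)[12 + √1131120] ≈ (1/2)(12 + 1063.5413) = 537.7706.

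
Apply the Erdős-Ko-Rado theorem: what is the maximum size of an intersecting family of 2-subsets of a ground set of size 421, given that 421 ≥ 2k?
max |F| = C(420, 1) = 420

The Erdős-Ko-Rado theorem states: for n ≥ 2k, an intersecting family of k-subsets of an n-element set has size at most C(n − 1, k − 1), with equality for 'star' families {A ⊆ [n] : |A| = k, i ∈ A} (fix an element i). For n = 421, k = 2: C(420, 1) = 420.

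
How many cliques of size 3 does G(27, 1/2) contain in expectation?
E[# K_3] = C(27, 3) · (1/2)^C(3, 2) = 2925 / 2^3 = 365.625

For each 3-subset S of vertices (there are C(27, 3) = 2925 such S), let X_S = 1 if S induces a K_3 (all C(3, 2) = 3 edges present). Then P(X_S = 1) = (1/2)^3 = 1/8. By linearity of expectation, E[# K_3] = C(27, 3) · (1/2)^3 = 2925 / 8 = 365.625.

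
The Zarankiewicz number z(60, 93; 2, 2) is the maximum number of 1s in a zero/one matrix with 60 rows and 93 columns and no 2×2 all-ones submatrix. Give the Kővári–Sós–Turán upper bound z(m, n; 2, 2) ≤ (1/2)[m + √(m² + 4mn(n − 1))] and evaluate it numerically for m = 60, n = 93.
z(60, 93; 2, 2) ≤ (1/2)[60 + √(60² + 4·60·93·92)] = (1/2)[60 + √2057040] = 747.1192

Kővári–Sós–Turán: let r_1, ..., r_60 be the row sums and z = Σ r_i the total number of 1s. Each pair of columns can share at most one row with both entries 1 (else a 2×2 all-ones block appears), so Σ_i C(r_i, 2) ≤ C(93, 2) = 4278. By convexity Σ_i C(r_i, 2) ≥ 60·C(z/60, 2) = z(z − 60)/(2·60), giving z² − 60z − 60·93·92 ≤ 0 and hence z ≤ (1/2)[60 + √(3600 + 4·513360)] = (1/2)[60 + √2057040] ≈ (1/2)(60 + 1434.2385) = 747.1192.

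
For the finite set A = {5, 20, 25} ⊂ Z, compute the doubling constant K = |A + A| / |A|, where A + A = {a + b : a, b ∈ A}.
K = |A + A| / |A| = 6/3 = 2

Enumerate A + A = {a + b : a, b ∈ A}. With |A| = 3, there are |A|^2 = 9 ordered sum pairs; collecting distinct values, A + A = {10, 25, 30, 40, 45, 50}, so |A + A| = 6. Thus K = 6/3 = 2. For comparison, the minimum possible |A + A| over all 3-element sets is 2·3 − 1 = 5 (so min K = 5/3), attained only by arithmetic progressions.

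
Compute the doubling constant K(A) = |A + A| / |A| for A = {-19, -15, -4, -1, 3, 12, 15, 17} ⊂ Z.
K = |A + A| / |A| = 32/8 = 4

Enumerate A + A = {a + b : a, b ∈ A}. With |A| = 8, there are |A|^2 = 64 ordered sum pairs; collecting distinct values, A + A = {-38, -34, -30, -23, -20, -19, -16, -12, -8, -7, -5, -4, -3, -2, -1, 0, 2, 6, 8, 11, 13, 14, 15, 16, 18, 20, 24, 27, 29, 30, 32, 34}, so |A + A| = 32. Thus K = 32/8 = 4. For comparison, the minimum possible |A + A| over all 8-element sets is 2·8 − 1 = 15 (so min K = 15/8), attained only by arithmetic progressions.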